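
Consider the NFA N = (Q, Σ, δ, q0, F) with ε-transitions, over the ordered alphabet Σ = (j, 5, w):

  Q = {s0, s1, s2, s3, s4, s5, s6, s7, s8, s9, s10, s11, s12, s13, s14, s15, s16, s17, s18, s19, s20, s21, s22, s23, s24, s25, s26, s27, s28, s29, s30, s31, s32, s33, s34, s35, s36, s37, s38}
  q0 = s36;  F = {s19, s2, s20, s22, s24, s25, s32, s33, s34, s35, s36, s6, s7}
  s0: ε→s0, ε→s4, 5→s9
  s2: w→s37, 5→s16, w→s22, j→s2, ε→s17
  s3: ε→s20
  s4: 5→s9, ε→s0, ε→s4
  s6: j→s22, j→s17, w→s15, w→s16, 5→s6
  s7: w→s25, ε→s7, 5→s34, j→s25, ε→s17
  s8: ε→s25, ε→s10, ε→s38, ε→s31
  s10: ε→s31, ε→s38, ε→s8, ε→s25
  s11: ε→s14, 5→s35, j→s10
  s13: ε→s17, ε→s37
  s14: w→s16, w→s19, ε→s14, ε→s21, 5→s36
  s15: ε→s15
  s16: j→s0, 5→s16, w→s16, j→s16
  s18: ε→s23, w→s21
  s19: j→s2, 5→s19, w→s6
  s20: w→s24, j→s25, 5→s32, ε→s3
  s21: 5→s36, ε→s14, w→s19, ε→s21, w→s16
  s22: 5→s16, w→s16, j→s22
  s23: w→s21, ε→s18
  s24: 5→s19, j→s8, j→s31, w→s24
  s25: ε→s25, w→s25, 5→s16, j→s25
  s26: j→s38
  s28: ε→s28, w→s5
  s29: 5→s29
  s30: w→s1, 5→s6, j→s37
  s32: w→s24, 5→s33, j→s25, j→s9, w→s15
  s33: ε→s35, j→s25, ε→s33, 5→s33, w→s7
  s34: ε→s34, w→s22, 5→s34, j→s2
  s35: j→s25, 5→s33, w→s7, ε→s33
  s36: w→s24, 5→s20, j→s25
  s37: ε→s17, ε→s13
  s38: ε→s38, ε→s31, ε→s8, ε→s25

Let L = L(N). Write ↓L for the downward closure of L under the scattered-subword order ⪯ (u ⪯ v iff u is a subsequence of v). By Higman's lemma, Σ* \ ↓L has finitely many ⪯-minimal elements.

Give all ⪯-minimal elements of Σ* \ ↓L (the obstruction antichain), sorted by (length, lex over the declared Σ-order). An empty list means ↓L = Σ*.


A = [j5, w5ww, 555ww5].

|Q|=39, |F|=13, |δ|=106 (39 ε).
min D↑ (13 st, q0=0, F={4}): 0:j→1,5→2,w→3 1:j→1,5→4,w→1 2:j→1,5→5,w→3 3:j→1,5→6,w→3 4:j→4,5→4,w→4 5:j→1,5→7,w→3 6:j→8,5→6,w→9 7:j→1,5→7,w→10 8:j→8,5→4,w→11 9:j→11,5→9,w→4 10:j→1,5→12,w→1 11:j→11,5→4,w→4 12:j→8,5→12,w→11 (ε-aug+det+¬).
'j5': |S_i|=[26, 14, 4] end={s0,s16,s4,s9} — reject; 2/2 deletions ∈↓L.
'w5ww': N↓-sim [26, 20, 13, 10, 5] end={s0,s15,s16,s4,s9} — reject; 4/4 deletions ∈↓L.
'555ww5': |S_i|=[26, 25, 23, 17, 14, 10, 4] end={s0,s16,s4,s9} — reject; 6/6 deletions ∈↓L.
3 words, ⪯-incomp.


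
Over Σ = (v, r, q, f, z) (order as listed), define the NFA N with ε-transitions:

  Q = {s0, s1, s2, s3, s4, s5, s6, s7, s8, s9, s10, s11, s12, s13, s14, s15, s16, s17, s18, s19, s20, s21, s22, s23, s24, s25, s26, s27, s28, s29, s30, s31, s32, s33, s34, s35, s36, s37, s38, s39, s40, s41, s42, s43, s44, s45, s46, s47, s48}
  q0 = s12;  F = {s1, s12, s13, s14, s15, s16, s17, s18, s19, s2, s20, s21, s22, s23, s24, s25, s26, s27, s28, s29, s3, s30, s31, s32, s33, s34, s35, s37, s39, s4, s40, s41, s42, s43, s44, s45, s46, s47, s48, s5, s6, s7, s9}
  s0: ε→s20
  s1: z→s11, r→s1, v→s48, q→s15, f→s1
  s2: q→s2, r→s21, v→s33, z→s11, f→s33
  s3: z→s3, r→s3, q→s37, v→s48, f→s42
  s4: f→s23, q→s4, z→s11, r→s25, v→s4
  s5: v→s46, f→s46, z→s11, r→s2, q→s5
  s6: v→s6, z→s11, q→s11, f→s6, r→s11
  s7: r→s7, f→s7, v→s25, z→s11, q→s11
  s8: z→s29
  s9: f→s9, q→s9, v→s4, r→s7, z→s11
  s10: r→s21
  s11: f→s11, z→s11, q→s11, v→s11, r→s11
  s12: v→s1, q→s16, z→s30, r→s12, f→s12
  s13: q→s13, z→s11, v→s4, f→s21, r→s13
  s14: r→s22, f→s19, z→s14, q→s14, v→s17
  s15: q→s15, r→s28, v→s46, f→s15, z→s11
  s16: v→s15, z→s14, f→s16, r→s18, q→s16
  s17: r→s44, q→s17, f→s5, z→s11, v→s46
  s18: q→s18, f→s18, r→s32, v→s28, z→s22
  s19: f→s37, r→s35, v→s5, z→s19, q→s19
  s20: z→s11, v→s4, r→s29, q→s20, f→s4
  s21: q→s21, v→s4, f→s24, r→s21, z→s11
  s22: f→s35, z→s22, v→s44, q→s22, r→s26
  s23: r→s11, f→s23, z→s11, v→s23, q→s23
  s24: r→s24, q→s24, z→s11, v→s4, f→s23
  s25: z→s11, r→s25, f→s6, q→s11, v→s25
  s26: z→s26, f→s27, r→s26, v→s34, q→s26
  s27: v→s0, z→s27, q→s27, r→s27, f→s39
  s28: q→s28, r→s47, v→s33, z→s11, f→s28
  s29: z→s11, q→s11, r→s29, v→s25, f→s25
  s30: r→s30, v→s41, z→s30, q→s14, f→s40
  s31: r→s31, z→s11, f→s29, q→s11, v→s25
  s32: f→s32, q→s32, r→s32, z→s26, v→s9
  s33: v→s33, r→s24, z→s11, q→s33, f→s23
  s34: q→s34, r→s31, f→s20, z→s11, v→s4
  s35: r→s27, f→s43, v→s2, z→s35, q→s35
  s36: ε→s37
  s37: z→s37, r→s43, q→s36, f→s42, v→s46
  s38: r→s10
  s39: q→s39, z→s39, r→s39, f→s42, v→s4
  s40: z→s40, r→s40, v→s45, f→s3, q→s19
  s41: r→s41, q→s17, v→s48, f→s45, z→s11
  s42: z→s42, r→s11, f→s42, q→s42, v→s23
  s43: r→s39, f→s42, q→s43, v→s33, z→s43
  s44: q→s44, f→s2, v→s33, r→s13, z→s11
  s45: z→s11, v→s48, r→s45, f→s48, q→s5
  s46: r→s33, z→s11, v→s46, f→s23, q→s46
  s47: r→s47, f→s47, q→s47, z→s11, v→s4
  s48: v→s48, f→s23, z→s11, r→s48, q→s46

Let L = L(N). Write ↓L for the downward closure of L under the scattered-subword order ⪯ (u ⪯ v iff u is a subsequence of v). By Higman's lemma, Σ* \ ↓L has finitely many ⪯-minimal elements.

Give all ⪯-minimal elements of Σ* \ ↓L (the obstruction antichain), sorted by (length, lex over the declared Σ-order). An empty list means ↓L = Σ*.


A = [vz, vvfr, zfffr, qrrvrq].

|Q|=49, |F|=43, |δ|=225 (2 ε).
min D↑ (44 st, q0=0, F={6}): 0:v→1,r→0,q→2,f→0,z→3 1:v→4,r→1,q→5,f→1,z→6 2:v→5,r→7,q→2,f→2,z→8 3:v→9,r→3,q→8,f→10,z→3 4:v→4,r→4,q→11,f→12,z→6 5:v→11,r→13,q→5,f→5,z→6 6:v→6,r→6,q→6,f→6,z→6 7:v→13,r→14,q→7,f→7,z→15 8:v→16,r→15,q→8,f→17,z→8 9:v→4,r→9,q→16,f→18,z→6 10:v→18,r→10,q→17,f→19,z→10 11:v→11,r→20,q→11,f→12,z→6 12:v→12,r→6,q→12,f→12,z→6 13:v→20,r→21,q→13,f→13,z→6 14:v→22,r→14,q→14,f→14,z→23 15:v→24,r→23,q→15,f→25,z→15 16:v→11,r→24,q→16,f→26,z→6 17:v→26,r→25,q→17,f→27,z→17 18:v→4,r→18,q→26,f→4,z→6 19:v→4,r→19,q→27,f→28,z→19 20:v→20,r→29,q→20,f→12,z→6 21:v→30,r→21,q→21,f→21,z→6 22:v→30,r→31,q→22,f→22,z→6 23:v→32,r→23,q→23,f→33,z→23 24:v→20,r→34,q→24,f→35,z→6 25:v→35,r→33,q→25,f→36,z→25 26:v→11,r→35,q→26,f→11,z→6 27:v→11,r→36,q→27,f→28,z→27 28:v→12,r→6,q→28,f→28,z→28 29:v→30,r→29,q→29,f→12,z→6 30:v→30,r→37,q→30,f→12,z→6 31:v→37,r→31,q→6,f→31,z→6 32:v→30,r→38,q→32,f→39,z→6 33:v→39,r→33,q→33,f→40,z→33 34:v→30,r→34,q→34,f→41,z→6 35:v→20,r→41,q→35,f→20,z→6 36:v→20,r→40,q→36,f→28,z→36 37:v→37,r→37,q→6,f→42,z→6 38:v→37,r→38,q→6,f→43,z→6 39:v→30,r→43,q→39,f→30,z→6 40:v→30,r→40,q→40,f→28,z→40 41:v→30,r→41,q→41,f→29,z→6 42:v→42,r→6,q→6,f→42,z→6 43:v→37,r→43,q→6,f→37,z→6 (ε-aug+det+¬).
'vz': |S_i|=[46, 28, 1] end={s11} — reject; 2/2 del acc.
'vvfr': N↓-sim [46, 28, 9, 3, 1] end={s11} ∉↓L; 4/4 del acc.
'zfffr': run [46, 36, 26, 15, 4, 1] end={s11} rej; 5/5 del acc.
'qrrvrq': N↓-sim [46, 38, 29, 21, 12, 6, 1] end={s11} rej; 6/6 deletions ∈↓L.
4 words, ⪯-incomp.


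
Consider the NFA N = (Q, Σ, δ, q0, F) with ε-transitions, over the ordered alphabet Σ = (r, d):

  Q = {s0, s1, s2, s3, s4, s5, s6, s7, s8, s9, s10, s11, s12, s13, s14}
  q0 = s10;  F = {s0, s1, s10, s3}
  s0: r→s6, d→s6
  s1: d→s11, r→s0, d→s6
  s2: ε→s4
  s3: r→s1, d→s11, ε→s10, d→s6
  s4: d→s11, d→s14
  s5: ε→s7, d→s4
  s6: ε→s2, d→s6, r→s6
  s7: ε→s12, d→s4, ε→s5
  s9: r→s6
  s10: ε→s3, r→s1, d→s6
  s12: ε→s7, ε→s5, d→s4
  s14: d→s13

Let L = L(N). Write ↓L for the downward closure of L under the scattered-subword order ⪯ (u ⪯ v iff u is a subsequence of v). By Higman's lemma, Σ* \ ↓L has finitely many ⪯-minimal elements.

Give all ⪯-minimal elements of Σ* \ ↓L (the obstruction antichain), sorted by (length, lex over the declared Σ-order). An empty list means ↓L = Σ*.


Antichain: [d, rrr].

|Q|=15, |F|=4, |δ|=28 (9 ε).
min D↑ (4 st, q0=0, F={2}): 0:r→1,d→2 1:r→3,d→2 2:r→2,d→2 3:r→2,d→2 [Hopcroft].
'd': N↓-sim [10, 6] end={s11,s13,s14,s2,s4,s6} ∉↓L; 1/1 deletions ∈↓L.
'rrr': |S_i|=[10, 8, 7, 6] end={s11,s13,s14,s2,s4,s6} — reject; 3/3 deletions ∈↓L.
2 words, ⪯-incomp.


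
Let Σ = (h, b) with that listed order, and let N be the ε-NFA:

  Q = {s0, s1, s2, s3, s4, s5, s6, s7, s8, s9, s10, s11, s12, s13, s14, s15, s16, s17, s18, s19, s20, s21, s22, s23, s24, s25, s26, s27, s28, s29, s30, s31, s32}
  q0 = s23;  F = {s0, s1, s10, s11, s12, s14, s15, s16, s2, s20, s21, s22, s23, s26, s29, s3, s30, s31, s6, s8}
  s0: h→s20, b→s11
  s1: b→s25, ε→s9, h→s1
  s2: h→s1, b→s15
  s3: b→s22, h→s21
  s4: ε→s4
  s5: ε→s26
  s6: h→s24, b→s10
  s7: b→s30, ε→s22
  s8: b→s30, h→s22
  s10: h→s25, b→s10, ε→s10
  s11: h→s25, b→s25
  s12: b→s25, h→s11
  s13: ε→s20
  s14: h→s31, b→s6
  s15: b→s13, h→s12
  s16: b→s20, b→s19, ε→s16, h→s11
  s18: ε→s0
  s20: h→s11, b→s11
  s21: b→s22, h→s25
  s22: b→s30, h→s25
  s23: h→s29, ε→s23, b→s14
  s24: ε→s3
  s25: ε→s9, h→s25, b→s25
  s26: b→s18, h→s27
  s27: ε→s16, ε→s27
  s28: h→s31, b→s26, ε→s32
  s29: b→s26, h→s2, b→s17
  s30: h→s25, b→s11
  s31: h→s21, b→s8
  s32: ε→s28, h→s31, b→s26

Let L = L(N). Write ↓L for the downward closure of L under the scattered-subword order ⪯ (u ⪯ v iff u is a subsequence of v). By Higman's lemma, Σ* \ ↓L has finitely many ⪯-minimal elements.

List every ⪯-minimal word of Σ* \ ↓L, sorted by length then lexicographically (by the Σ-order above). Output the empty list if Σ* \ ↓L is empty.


min(Σ*\↓L) = [hhhb, bhhh, bbbh, hbbbb, hhbbhh].

|Q|=33, |F|=20, |δ|=64 (15 ε).
min D↑ (21 st, q0=0, F={15}): 0:h→1,b→2 1:h→3,b→4 2:h→5,b→6 3:h→7,b→8 4:h→9,b→10 5:h→11,b→12 6:h→13,b→14 7:h→7,b→15 8:h→16,b→17 9:h→18,b→17 10:h→17,b→18 11:h→15,b→19 12:h→19,b→20 13:h→11,b→19 14:h→15,b→14 15:h→15,b→15 16:h→18,b→15 17:h→18,b→18 18:h→15,b→15 19:h→15,b→20 20:h→15,b→18 (ε-aug+det+¬).
'hhhb': |S_i|=[28, 24, 15, 5, 2] end={s25,s9} rej; 4/4 deletions ∈↓L.
'bhhh': N↓-sim [28, 24, 15, 6, 2] end={s25,s9} rej; 4/4 del acc.
'bbbh': N↓-sim [28, 24, 16, 6, 2] end={s25,s9} ∉↓L; 4/4 deletions ∈↓L.
'hbbbb': run [28, 24, 17, 9, 3, 2] end={s25,s9} rej; 5/5 single-dels accept.
'hhbbhh': N↓-sim [28, 24, 15, 10, 6, 3, 2] end={s25,s9} — reject; 6/6 del acc.
5 words, ⪯-incomp.


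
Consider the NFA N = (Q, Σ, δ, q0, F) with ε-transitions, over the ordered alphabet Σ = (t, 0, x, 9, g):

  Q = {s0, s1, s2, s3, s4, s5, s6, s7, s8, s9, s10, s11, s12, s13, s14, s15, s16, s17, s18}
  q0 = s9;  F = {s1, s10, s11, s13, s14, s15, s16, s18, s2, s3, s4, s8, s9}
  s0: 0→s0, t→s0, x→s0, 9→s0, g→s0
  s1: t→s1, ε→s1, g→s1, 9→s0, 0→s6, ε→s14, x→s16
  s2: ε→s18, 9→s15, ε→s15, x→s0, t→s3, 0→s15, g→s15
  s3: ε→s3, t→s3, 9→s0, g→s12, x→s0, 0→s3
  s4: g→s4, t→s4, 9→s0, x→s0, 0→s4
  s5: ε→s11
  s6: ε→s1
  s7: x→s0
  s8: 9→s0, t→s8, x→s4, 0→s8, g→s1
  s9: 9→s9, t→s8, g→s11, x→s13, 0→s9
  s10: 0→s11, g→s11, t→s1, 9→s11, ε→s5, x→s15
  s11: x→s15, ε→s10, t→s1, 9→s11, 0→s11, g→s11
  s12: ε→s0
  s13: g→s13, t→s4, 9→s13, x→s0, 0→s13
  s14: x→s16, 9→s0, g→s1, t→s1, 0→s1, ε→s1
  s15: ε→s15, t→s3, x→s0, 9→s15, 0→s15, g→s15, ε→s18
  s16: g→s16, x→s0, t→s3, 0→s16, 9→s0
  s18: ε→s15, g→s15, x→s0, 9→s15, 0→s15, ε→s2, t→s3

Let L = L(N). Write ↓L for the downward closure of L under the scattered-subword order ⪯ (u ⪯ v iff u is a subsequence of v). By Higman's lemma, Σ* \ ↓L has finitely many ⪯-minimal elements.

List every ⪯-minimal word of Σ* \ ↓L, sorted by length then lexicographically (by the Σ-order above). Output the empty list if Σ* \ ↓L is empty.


min(Σ*\↓L) = [t9, xx, gxtg].

|Q|=19, |F|=13, |δ|=86 (15 ε).
min D↑ (10 st, q0=0, F={5}): 0:t→1,0→0,x→2,9→0,g→3 1:t→1,0→1,x→4,9→5,g→6 2:t→4,0→2,x→5,9→2,g→2 3:t→6,0→3,x→7,9→3,g→3 4:t→4,0→4,x→5,9→5,g→4 5:t→5,0→5,x→5,9→5,g→5 6:t→6,0→6,x→8,9→5,g→6 7:t→9,0→7,x→5,9→7,g→7 8:t→9,0→8,x→5,9→5,g→8 9:t→9,0→9,x→5,9→5,g→5 [Hopcroft].
't9': N↓-sim [17, 9, 1] end={s0} ∉↓L; 2/2 single-dels accept.
'xx': N↓-sim [17, 9, 1] end={s0} ∉↓L; 2/2 del acc.
'gxtg': run [17, 15, 7, 3, 2] end={s0,s12} ∉↓L; 4/4 del acc.
3 minimals (antichain).


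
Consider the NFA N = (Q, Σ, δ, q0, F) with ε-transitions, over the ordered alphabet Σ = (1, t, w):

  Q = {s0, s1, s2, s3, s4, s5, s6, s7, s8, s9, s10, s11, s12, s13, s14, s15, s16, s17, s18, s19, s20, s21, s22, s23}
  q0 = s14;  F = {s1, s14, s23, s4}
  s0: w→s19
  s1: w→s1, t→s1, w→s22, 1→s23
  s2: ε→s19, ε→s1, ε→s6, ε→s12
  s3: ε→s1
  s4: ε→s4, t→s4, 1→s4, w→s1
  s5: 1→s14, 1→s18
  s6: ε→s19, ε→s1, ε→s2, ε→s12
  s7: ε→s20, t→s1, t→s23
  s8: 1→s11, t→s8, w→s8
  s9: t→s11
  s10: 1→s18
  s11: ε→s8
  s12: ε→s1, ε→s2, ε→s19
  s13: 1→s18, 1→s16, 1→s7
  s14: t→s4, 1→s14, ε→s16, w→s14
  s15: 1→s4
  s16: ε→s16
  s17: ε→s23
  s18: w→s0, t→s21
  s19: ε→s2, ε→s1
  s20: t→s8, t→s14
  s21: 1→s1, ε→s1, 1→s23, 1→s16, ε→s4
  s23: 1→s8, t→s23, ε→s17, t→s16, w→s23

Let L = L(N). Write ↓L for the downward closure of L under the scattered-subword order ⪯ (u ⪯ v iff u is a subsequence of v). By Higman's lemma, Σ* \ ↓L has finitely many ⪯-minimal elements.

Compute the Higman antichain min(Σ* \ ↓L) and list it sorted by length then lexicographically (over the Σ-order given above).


|Q|=24, |F|=4, |δ|=58 (23 ε).
min D↑ (5 st, q0=0, F={4}): 0:1→0,t→1,w→0 1:1→1,t→1,w→2 2:1→3,t→2,w→2 3:1→4,t→3,w→3 4:1→4,t→4,w→4.
'tw11': |S_i|=[9, 8, 7, 5, 2] end={s11,s8} rej; 4/4 del acc.
1 obstructions.

A = [tw11].


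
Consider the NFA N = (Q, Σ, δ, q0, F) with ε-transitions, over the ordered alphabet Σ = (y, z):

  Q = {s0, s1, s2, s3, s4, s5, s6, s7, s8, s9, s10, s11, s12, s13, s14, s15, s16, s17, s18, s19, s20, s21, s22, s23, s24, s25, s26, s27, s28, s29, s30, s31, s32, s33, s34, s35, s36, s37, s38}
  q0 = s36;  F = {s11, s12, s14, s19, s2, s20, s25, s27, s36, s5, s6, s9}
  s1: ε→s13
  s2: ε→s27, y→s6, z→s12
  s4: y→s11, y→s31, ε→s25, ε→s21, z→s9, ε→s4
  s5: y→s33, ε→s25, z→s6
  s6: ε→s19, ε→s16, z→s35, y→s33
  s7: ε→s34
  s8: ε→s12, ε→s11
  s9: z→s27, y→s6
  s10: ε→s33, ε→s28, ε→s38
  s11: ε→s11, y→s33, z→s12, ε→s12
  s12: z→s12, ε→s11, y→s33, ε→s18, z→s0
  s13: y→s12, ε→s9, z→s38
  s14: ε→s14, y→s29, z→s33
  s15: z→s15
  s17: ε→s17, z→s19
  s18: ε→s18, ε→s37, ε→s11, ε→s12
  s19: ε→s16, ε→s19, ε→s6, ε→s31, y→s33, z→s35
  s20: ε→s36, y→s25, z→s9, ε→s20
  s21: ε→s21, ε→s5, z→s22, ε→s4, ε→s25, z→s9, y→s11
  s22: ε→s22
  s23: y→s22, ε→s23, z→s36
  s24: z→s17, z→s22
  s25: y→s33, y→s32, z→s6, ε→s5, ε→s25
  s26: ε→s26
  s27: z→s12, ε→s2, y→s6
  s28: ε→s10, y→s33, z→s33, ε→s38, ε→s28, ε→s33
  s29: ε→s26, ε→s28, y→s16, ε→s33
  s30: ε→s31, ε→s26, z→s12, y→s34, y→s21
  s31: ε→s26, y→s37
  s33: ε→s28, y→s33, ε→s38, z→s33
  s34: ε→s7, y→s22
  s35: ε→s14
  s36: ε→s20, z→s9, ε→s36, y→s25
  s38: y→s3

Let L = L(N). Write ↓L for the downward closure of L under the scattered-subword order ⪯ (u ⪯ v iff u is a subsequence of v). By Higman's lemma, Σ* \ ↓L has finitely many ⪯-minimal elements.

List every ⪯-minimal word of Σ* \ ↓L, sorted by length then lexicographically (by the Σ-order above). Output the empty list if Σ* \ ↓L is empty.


Antichain: [yy, yzzz, zyzz, zzzy].

|Q|=39, |F|=12, |δ|=108 (57 ε).
min D↑ (8 st, q0=0, F={3}): 0:y→1,z→2 1:y→3,z→4 2:y→4,z→5 3:y→3,z→3 4:y→3,z→6 5:y→4,z→7 6:y→3,z→3 7:y→3,z→7.
'yy': run [26, 17, 10] end={s10,s16,s26,s28,s29,s3,s32,s33,s37,s38} — reject; 2/2 del acc.
'yzzz': N↓-sim [26, 17, 14, 10, 5] end={s10,s28,s3,s33,s38} — reject; 4/4 del acc.
'zyzz': |S_i|=[26, 21, 14, 10, 5] end={s10,s28,s3,s33,s38} ∉↓L; 4/4 deletions ∈↓L.
'zzzy': run [26, 21, 20, 15, 8] end={s10,s16,s26,s28,s29,s3,s33,s38} — reject; 4/4 single-dels accept.
4 obstructions.


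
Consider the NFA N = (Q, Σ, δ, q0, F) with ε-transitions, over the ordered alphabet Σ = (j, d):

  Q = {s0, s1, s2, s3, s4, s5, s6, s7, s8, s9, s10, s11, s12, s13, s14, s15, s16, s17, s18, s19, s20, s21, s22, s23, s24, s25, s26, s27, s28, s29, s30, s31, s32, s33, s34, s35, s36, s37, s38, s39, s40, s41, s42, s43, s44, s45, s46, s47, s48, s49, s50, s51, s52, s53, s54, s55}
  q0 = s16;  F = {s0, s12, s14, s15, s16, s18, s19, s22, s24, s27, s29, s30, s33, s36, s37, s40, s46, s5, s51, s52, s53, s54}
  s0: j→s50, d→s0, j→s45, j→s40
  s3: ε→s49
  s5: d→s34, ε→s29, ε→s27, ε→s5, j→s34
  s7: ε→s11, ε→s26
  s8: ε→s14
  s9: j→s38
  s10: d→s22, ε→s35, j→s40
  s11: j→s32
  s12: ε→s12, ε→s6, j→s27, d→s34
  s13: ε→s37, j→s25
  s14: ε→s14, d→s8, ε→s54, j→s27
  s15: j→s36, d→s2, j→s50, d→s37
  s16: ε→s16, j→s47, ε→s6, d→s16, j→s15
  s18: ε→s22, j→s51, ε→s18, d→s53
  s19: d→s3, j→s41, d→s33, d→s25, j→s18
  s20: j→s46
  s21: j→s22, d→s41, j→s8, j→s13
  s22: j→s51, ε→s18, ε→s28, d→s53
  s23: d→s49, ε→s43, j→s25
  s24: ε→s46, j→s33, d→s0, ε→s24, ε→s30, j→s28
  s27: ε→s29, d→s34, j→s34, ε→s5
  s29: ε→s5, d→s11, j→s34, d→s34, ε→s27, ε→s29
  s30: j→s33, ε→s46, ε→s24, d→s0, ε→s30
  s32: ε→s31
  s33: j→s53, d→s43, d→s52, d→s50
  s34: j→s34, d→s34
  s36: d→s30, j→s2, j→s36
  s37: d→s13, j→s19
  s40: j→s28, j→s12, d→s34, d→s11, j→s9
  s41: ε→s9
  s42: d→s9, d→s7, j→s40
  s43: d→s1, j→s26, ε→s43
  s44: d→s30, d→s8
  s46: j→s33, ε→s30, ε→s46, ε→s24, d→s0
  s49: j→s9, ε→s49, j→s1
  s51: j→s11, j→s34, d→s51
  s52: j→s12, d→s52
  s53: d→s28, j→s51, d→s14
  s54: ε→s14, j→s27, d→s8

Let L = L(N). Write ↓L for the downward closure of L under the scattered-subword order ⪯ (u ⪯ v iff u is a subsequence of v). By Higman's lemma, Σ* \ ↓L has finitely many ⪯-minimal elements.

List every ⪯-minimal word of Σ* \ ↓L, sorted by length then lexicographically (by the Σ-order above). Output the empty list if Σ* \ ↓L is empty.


|Q|=56, |F|=22, |δ|=124 (39 ε).
min D↑ (17 st, q0=0, F={15}): 0:j→1,d→0 1:j→2,d→3 2:j→2,d→4 3:j→5,d→3 4:j→6,d→7 5:j→8,d→6 6:j→9,d→10 7:j→11,d→7 8:j→12,d→9 9:j→12,d→13 10:j→14,d→10 11:j→14,d→15 12:j→15,d→12 13:j→16,d→13 14:j→16,d→15 15:j→15,d→15 16:j→15,d→15 [Hopcroft].
'jjddjd': |S_i|=[43, 42, 38, 32, 24, 16, 4] end={s11,s31,s32,s34} ∉↓L; 6/6 del acc.
'jdjjjj': |S_i|=[43, 42, 39, 32, 22, 9, 4] end={s11,s31,s32,s34} ∉↓L; 6/6 single-dels accept.
2 minimals (antichain).

Antichain: [jjddjd, jdjjjj].


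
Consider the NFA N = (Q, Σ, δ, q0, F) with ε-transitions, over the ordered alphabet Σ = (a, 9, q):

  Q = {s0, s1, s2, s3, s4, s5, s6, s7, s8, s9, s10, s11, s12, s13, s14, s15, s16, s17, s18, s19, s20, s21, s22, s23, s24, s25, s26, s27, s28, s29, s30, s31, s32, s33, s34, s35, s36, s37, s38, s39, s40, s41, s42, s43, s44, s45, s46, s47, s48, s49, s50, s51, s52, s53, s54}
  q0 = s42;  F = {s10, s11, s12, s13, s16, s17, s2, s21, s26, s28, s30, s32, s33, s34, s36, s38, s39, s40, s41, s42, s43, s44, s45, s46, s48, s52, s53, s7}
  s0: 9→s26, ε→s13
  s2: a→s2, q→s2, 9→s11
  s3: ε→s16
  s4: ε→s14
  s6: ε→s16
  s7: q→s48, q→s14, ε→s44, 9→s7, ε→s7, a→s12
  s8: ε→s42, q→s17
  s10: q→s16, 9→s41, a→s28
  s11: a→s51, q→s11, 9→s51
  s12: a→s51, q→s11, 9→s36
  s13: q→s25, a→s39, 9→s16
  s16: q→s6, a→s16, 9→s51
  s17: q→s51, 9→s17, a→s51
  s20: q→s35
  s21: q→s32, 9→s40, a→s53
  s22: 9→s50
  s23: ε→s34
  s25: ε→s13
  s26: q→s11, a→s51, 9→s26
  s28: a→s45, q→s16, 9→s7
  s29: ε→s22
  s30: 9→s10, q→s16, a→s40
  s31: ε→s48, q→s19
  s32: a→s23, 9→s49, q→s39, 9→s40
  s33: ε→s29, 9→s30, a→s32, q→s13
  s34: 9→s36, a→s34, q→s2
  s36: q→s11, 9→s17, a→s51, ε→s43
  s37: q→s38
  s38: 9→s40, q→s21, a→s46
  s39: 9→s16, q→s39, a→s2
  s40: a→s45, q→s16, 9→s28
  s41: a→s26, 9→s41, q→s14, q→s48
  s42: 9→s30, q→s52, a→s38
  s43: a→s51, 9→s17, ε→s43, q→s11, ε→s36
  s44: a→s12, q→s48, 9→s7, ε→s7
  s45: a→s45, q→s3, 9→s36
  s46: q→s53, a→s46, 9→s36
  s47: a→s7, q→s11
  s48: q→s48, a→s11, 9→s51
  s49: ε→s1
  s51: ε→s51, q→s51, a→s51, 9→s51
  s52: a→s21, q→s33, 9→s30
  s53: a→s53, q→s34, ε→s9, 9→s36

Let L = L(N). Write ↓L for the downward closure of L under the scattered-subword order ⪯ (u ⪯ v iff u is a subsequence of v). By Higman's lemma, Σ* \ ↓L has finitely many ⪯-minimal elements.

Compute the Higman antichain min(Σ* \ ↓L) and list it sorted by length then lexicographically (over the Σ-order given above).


Antichain: [9q9, aa9a, aa99q, 999aa, qqq99].

|Q|=55, |F|=28, |δ|=117 (19 ε).
min D↑ (27 st, q0=0, F={16}): 0:a→1,9→2,q→3 1:a→4,9→5,q→6 2:a→5,9→7,q→8 3:a→6,9→2,q→9 4:a→4,9→10,q→11 5:a→12,9→13,q→8 6:a→11,9→5,q→14 7:a→13,9→15,q→8 8:a→8,9→16,q→8 9:a→14,9→2,q→17 10:a→16,9→18,q→19 11:a→11,9→10,q→20 12:a→12,9→10,q→8 13:a→12,9→21,q→8 14:a→20,9→5,q→22 15:a→23,9→15,q→24 16:a→16,9→16,q→16 17:a→22,9→8,q→17 18:a→16,9→18,q→16 19:a→16,9→16,q→19 20:a→20,9→10,q→25 21:a→26,9→21,q→24 22:a→25,9→8,q→22 23:a→16,9→23,q→19 24:a→19,9→16,q→24 25:a→25,9→19,q→25 26:a→16,9→10,q→19 [Hopcroft].
'9q9': |S_i|=[40, 23, 7, 1] end={s51} — reject; 3/3 single-dels accept.
'aa9a': |S_i|=[40, 29, 16, 5, 1] end={s51} rej; 4/4 single-dels accept.
'aa99q': run [40, 29, 16, 5, 2, 1] end={s51} rej; 5/5 deletions ∈↓L.
'999aa': N↓-sim [40, 23, 18, 12, 7, 1] end={s51} — reject; 5/5 single-dels accept.
'qqq99': run [40, 37, 33, 11, 4, 1] end={s51} ∉↓L; 5/5 single-dels accept.
5 minimals (antichain).


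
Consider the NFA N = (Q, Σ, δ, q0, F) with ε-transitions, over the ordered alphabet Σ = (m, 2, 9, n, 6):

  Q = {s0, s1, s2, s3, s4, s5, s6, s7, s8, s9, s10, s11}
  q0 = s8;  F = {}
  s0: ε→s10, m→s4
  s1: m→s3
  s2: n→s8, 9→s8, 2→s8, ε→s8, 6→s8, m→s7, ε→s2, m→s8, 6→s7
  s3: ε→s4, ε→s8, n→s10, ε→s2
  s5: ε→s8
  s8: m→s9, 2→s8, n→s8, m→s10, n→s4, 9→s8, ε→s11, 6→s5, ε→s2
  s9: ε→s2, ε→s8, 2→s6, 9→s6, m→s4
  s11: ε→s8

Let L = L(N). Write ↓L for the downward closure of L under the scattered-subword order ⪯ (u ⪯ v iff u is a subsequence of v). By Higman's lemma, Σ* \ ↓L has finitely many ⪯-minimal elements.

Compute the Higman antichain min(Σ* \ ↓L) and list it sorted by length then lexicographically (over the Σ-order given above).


|Q|=12, |F|=0, |δ|=32 (12 ε).
min D↑ (1 st, q0=0, F={0}): 0:m→0,2→0,9→0,n→0,6→0 [Hopcroft].
ε ∈ L(D↑) ⇒ ↓L = ∅.

A = [ε].


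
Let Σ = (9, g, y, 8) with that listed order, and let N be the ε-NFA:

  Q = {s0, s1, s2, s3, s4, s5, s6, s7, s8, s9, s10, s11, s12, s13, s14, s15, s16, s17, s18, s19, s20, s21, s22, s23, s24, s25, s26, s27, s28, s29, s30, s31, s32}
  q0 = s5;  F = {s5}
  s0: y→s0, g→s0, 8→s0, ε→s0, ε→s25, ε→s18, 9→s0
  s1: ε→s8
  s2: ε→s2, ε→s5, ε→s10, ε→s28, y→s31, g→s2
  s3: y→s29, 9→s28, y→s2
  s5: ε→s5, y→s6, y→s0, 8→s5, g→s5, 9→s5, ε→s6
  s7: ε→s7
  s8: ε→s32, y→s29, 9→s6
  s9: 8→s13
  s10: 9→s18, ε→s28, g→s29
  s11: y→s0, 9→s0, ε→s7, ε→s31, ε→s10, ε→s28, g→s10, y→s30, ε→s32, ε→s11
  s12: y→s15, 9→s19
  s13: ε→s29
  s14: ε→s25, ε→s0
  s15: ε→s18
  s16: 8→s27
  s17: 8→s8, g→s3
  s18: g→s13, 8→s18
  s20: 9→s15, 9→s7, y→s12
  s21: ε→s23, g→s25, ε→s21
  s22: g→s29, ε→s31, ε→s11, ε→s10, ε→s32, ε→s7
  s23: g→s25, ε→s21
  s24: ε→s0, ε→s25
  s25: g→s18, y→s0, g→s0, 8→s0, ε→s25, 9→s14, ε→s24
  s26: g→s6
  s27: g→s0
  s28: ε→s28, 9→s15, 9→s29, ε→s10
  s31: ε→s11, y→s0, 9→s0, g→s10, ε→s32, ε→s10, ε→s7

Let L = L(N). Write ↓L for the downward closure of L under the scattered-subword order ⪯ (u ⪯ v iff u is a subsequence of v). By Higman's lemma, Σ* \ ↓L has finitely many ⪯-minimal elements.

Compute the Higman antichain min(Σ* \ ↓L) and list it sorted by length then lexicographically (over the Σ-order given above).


|Q|=33, |F|=1, |δ|=89 (41 ε).
min D↑ (2 st, q0=0, F={1}): 0:9→0,g→0,y→1,8→0 1:9→1,g→1,y→1,8→1.
'y': run [9, 8] end={s0,s13,s14,s18,s24,s25,s29,s6} ∉↓L; 1/1 deletions ∈↓L.
1 obstructions.

A = [y].


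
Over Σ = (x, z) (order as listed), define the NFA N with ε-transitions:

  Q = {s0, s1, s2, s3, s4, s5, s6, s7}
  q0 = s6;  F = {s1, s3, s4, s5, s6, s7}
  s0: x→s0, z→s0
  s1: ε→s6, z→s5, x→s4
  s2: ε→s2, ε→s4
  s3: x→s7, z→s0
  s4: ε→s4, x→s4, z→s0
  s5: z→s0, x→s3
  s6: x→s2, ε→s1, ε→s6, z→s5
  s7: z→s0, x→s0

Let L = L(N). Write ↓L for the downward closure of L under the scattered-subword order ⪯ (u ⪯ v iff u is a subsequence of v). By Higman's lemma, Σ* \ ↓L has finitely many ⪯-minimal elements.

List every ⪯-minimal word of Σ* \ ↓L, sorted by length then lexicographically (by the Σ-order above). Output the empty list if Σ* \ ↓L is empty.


min(Σ*\↓L) = [xz, zz, zxxx].

|Q|=8, |F|=6, |δ|=20 (6 ε).
min D↑ (6 st, q0=0, F={3}): 0:x→1,z→2 1:x→1,z→3 2:x→4,z→3 3:x→3,z→3 4:x→5,z→3 5:x→3,z→3 [Hopcroft].
'xz': |S_i|=[8, 5, 1] end={s0} — reject; 2/2 del acc.
'zz': run [8, 4, 1] end={s0} — reject; 2/2 single-dels accept.
'zxxx': run [8, 4, 3, 2, 1] end={s0} rej; 4/4 deletions ∈↓L.
3 words, ⪯-incomp.


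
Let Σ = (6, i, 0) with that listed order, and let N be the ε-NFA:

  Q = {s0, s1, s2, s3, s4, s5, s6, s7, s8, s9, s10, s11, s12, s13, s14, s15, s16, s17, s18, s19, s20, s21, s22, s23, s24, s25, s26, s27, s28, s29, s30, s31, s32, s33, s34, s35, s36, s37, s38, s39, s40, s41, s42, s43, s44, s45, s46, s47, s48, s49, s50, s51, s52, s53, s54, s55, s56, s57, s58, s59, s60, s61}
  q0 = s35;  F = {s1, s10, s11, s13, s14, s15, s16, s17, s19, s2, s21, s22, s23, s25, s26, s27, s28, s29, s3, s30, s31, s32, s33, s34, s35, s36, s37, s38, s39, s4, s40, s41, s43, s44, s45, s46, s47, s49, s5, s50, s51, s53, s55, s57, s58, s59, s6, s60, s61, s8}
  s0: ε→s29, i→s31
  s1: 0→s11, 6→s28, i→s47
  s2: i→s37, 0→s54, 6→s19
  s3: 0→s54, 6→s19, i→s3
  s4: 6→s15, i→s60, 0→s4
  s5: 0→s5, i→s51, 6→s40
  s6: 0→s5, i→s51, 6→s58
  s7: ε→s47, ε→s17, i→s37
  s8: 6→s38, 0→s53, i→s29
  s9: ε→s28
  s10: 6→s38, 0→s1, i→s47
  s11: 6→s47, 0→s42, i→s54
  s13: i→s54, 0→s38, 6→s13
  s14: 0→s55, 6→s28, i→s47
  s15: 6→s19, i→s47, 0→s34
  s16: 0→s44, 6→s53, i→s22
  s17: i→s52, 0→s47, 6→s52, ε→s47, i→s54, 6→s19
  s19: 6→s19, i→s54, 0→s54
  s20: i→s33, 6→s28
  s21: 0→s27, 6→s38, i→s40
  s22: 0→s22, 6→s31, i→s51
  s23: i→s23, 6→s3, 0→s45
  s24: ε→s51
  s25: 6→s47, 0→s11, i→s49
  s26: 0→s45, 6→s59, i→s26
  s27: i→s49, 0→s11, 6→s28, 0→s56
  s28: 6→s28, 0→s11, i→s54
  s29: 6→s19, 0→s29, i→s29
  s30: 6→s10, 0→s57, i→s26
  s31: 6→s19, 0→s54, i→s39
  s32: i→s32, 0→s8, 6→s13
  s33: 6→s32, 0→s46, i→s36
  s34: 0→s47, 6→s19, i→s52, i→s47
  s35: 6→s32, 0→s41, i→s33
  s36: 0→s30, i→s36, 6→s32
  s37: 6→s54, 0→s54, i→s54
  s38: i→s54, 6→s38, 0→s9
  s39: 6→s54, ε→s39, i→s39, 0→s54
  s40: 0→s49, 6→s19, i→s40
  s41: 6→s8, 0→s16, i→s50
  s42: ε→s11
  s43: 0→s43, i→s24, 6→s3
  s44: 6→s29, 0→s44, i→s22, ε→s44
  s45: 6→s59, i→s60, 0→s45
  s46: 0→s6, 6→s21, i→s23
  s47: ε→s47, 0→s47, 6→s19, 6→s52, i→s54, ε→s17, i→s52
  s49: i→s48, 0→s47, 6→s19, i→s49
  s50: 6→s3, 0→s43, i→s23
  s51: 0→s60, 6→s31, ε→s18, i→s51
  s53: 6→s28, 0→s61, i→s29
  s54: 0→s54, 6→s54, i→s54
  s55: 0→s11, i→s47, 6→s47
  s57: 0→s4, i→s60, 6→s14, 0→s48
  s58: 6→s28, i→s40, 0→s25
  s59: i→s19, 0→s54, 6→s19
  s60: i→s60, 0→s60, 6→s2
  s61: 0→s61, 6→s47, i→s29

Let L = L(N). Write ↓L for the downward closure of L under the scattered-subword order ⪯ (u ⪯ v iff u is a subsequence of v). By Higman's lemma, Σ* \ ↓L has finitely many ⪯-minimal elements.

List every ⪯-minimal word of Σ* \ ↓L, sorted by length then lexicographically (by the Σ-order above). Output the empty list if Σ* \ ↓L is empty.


|Q|=62, |F|=50, |δ|=177 (12 ε).
min D↑ (50 st, q0=0, F={10}): 0:6→1,i→2,0→3 1:6→4,i→1,0→5 2:6→1,i→6,0→7 3:6→5,i→8,0→9 4:6→4,i→10,0→11 5:6→11,i→12,0→13 6:6→1,i→6,0→14 7:6→15,i→16,0→17 8:6→18,i→16,0→19 9:6→13,i→20,0→21 10:6→10,i→10,0→10 11:6→11,i→10,0→22 12:6→23,i→12,0→12 13:6→22,i→12,0→24 14:6→25,i→26,0→27 15:6→11,i→28,0→29 16:6→18,i→16,0→30 17:6→31,i→32,0→33 18:6→23,i→18,0→10 19:6→18,i→32,0→19 20:6→34,i→32,0→20 21:6→12,i→20,0→21 22:6→22,i→10,0→35 23:6→23,i→10,0→10 24:6→36,i→12,0→24 25:6→11,i→36,0→37 26:6→38,i→26,0→30 27:6→39,i→40,0→41 28:6→23,i→28,0→42 29:6→22,i→42,0→35 30:6→38,i→40,0→30 31:6→22,i→28,0→43 32:6→34,i→32,0→40 33:6→28,i→32,0→33 34:6→23,i→44,0→10 35:6→36,i→10,0→35 36:6→23,i→10,0→36 37:6→22,i→36,0→35 38:6→23,i→23,0→10 39:6→22,i→36,0→45 40:6→46,i→40,0→40 41:6→47,i→40,0→41 42:6→23,i→42,0→36 43:6→36,i→42,0→35 44:6→10,i→44,0→10 45:6→36,i→36,0→35 46:6→23,i→48,0→10 47:6→23,i→36,0→49 48:6→10,i→10,0→10 49:6→23,i→36,0→36 (ε-aug+det+¬).
'66i': run [58, 36, 11, 2] end={s52,s54} — reject; 3/3 del acc.
'0i60': |S_i|=[58, 53, 25, 9, 1] end={s54} — reject; 4/4 del acc.
'ii06ii': N↓-sim [58, 54, 42, 31, 19, 6, 2] end={s52,s54} ∉↓L; 6/6 single-dels accept.
'i0600i': run [58, 54, 49, 30, 17, 8, 2] end={s52,s54} — reject; 6/6 single-dels accept.
'00i6i6': run [58, 53, 43, 19, 7, 3, 1] end={s54} ∉↓L; 6/6 del acc.
'000660': |S_i|=[58, 53, 43, 33, 17, 3, 1] end={s54} rej; 6/6 single-dels accept.
6 words, ⪯-incomp.

Antichain: [66i, 0i60, ii06ii, i0600i, 00i6i6, 000660].


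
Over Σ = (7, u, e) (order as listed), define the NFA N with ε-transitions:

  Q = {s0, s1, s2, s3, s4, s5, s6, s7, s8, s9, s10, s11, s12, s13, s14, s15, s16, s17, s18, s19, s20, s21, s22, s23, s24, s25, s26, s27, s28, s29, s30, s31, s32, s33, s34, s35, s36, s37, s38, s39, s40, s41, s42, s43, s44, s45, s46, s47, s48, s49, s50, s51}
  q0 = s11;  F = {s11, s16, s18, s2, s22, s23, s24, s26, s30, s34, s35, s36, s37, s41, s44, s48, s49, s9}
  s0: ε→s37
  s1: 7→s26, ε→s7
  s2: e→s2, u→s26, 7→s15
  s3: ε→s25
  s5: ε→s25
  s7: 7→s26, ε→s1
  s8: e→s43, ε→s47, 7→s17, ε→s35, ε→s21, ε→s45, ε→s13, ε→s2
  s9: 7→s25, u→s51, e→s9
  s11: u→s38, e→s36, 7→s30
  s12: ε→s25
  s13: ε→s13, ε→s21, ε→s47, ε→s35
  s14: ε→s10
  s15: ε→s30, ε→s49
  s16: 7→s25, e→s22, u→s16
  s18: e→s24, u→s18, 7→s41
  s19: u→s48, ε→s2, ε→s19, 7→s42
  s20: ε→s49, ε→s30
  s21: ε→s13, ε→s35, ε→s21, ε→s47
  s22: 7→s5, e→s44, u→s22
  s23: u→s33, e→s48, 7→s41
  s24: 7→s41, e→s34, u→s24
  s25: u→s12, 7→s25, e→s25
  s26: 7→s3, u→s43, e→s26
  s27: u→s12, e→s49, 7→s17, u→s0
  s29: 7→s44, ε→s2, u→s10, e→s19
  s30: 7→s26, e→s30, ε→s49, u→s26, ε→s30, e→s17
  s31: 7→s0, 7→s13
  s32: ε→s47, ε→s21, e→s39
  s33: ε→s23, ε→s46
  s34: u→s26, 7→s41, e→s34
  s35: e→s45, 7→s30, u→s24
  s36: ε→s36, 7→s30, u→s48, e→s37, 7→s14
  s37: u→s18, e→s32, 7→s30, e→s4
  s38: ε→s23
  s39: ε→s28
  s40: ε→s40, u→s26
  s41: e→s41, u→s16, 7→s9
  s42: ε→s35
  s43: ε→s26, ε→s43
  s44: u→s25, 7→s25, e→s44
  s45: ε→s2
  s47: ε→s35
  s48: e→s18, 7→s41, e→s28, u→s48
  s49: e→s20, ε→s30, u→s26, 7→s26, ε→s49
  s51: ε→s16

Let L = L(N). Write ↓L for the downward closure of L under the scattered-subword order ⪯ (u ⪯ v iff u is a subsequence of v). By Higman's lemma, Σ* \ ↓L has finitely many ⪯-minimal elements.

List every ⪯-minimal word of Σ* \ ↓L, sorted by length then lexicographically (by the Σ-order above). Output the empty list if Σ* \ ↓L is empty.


|Q|=52, |F|=18, |δ|=124 (46 ε).
min D↑ (18 st, q0=0, F={8}): 0:7→1,u→2,e→3 1:7→4,u→4,e→1 2:7→5,u→2,e→6 3:7→1,u→6,e→7 4:7→8,u→4,e→4 5:7→9,u→10,e→5 6:7→5,u→6,e→11 7:7→1,u→11,e→12 8:7→8,u→8,e→8 9:7→8,u→10,e→9 10:7→8,u→10,e→13 11:7→5,u→11,e→14 12:7→1,u→14,e→15 13:7→8,u→13,e→16 14:7→5,u→14,e→17 15:7→1,u→4,e→15 16:7→8,u→8,e→16 17:7→5,u→4,e→17.
'777': N↓-sim [40, 19, 11, 4] end={s12,s25,s3,s5} rej; 3/3 del acc.
'7u7': |S_i|=[40, 19, 10, 4] end={s12,s25,s3,s5} rej; 3/3 deletions ∈↓L.
'u7ueeu': |S_i|=[40, 21, 10, 7, 5, 3, 2] end={s12,s25} rej; 6/6 del acc.
'eeeeu7': N↓-sim [40, 35, 31, 29, 22, 10, 4] end={s12,s25,s3,s5} rej; 6/6 deletions ∈↓L.
4 obstructions.

Antichain: [777, 7u7, u7ueeu, eeeeu7].


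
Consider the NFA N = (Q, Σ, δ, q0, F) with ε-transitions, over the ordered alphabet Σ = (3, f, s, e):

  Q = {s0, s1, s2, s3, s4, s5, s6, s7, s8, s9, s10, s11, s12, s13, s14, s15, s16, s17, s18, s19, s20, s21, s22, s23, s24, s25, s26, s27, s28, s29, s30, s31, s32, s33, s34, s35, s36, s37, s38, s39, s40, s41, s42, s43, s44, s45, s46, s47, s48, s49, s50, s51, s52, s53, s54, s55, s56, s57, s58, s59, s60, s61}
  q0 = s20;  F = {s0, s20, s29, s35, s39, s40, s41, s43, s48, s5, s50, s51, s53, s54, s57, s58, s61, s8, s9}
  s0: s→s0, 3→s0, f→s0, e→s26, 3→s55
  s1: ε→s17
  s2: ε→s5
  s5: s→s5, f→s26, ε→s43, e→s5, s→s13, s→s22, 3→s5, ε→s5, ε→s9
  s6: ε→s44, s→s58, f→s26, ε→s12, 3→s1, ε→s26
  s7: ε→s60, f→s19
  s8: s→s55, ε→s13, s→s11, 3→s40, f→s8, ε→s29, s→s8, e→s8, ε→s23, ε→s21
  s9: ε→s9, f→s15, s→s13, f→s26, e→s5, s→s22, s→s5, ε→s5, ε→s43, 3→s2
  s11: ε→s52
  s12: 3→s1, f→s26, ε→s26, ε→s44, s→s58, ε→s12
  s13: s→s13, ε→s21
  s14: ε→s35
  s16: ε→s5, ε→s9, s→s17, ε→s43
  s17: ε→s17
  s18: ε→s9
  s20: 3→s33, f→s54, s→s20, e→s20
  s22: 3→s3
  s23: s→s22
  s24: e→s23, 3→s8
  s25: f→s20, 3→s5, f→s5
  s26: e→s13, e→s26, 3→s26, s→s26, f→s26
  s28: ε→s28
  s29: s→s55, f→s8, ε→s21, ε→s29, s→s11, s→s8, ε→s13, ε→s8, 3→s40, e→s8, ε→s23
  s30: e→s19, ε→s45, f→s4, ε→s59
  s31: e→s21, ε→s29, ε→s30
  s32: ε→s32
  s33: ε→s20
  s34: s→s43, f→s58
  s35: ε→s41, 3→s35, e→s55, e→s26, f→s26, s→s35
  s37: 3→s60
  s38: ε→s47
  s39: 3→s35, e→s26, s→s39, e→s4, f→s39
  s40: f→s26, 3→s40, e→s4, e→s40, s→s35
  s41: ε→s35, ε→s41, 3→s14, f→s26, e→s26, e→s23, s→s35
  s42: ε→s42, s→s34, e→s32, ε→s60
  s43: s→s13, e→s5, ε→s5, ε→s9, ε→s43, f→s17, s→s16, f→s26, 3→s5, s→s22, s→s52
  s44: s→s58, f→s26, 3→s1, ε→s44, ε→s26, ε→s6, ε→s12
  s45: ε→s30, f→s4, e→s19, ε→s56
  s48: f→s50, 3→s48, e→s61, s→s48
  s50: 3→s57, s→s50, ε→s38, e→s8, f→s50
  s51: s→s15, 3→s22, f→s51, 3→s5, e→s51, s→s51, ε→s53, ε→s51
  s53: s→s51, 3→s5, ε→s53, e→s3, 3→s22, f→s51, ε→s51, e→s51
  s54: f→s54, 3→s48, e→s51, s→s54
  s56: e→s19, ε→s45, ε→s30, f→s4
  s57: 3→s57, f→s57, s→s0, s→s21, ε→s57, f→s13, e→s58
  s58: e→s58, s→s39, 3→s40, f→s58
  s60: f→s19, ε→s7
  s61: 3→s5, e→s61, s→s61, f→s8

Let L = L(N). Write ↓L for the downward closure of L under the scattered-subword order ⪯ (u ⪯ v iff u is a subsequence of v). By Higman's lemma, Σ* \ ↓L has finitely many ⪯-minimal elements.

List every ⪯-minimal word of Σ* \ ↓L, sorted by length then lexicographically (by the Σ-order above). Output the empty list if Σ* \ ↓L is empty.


|Q|=62, |F|=19, |δ|=200 (63 ε).
min D↑ (15 st, q0=0, F={9}): 0:3→0,f→1,s→0,e→0 1:3→2,f→1,s→1,e→3 2:3→2,f→4,s→2,e→5 3:3→6,f→3,s→3,e→3 4:3→7,f→4,s→4,e→8 5:3→6,f→8,s→5,e→5 6:3→6,f→9,s→6,e→6 7:3→7,f→7,s→10,e→11 8:3→12,f→8,s→8,e→8 9:3→9,f→9,s→9,e→9 10:3→10,f→10,s→10,e→9 11:3→12,f→11,s→13,e→11 12:3→12,f→9,s→14,e→12 13:3→14,f→13,s→13,e→9 14:3→14,f→9,s→14,e→9.
'fe3f': |S_i|=[37, 35, 28, 20, 5] end={s13,s15,s17,s21,s26} rej; 4/4 single-dels accept.
'f3f3se': N↓-sim [37, 35, 32, 25, 16, 13, 8] end={s13,s21,s22,s23,s26,s3,s4,s55} — reject; 6/6 del acc.
2 words, ⪯-incomp.

min(Σ*\↓L) = [fe3f, f3f3se].


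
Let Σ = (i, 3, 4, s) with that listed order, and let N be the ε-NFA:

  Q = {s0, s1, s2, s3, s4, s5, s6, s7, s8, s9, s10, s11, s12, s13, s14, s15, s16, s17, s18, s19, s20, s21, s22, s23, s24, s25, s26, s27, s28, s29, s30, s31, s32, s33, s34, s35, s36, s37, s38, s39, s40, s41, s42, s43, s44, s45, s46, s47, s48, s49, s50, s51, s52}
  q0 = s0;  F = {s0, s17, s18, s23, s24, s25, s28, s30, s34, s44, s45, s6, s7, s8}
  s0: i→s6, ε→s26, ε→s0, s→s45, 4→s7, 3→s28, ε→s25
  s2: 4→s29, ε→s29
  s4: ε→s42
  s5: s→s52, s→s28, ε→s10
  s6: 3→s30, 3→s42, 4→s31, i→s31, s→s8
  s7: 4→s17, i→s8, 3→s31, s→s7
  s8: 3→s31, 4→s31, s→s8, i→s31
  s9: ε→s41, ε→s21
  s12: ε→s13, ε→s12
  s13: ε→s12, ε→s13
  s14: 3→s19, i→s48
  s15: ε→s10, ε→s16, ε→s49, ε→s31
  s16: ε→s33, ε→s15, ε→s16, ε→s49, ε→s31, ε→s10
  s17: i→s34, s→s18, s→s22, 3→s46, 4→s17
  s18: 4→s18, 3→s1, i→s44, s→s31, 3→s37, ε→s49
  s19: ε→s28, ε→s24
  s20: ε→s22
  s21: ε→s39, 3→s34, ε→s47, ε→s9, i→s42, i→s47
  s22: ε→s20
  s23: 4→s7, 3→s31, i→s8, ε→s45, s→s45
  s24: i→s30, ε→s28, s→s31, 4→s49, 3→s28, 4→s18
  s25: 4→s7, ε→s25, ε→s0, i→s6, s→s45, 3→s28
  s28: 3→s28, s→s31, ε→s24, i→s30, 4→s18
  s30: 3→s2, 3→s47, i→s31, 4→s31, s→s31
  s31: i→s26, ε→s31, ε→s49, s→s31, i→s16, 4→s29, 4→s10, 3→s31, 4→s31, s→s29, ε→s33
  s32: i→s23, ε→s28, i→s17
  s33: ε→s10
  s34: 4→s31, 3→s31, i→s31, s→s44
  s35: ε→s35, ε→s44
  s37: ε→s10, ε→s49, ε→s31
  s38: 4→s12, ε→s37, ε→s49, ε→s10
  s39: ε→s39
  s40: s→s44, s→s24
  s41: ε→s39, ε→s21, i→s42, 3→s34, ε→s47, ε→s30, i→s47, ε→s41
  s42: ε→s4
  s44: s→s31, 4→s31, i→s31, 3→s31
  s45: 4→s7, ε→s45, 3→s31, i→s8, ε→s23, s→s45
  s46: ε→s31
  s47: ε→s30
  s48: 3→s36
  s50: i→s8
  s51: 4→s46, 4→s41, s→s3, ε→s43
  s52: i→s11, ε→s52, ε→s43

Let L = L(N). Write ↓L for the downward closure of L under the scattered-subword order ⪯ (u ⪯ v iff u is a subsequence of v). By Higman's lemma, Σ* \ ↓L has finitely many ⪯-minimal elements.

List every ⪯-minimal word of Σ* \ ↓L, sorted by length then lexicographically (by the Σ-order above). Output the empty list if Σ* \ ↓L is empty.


min(Σ*\↓L) = [ii, i4, 3s, 43, s3, 44ss].

|Q|=53, |F|=14, |δ|=153 (62 ε).
min D↑ (12 st, q0=0, F={5}): 0:i→1,3→2,4→3,s→4 1:i→5,3→6,4→5,s→7 2:i→6,3→2,4→8,s→5 3:i→7,3→5,4→9,s→3 4:i→7,3→5,4→3,s→4 5:i→5,3→5,4→5,s→5 6:i→5,3→6,4→5,s→5 7:i→5,3→5,4→5,s→7 8:i→10,3→5,4→8,s→5 9:i→11,3→5,4→9,s→8 10:i→5,3→5,4→5,s→5 11:i→5,3→5,4→5,s→10 [Hopcroft].
'ii': |S_i|=[31, 17, 8] end={s10,s15,s16,s26,s29,s31,s33,s49} ∉↓L; 2/2 single-dels accept.
'i4': |S_i|=[31, 17, 8] end={s10,s15,s16,s26,s29,s31,s33,s49} ∉↓L; 2/2 del acc.
'3s': N↓-sim [31, 20, 8] end={s10,s15,s16,s26,s29,s31,s33,s49} — reject; 2/2 single-dels accept.
'43': run [31, 19, 11] end={s1,s10,s15,s16,s26,s29,s31,s33,s37,s46,s49} — reject; 2/2 single-dels accept.
's3': |S_i|=[31, 21, 11] end={s1,s10,s15,s16,s26,s29,s31,s33,s37,s46,s49} rej; 2/2 deletions ∈↓L.
'44ss': N↓-sim [31, 19, 17, 14, 8] end={s10,s15,s16,s26,s29,s31,s33,s49} ∉↓L; 4/4 deletions ∈↓L.
6 obstructions.
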